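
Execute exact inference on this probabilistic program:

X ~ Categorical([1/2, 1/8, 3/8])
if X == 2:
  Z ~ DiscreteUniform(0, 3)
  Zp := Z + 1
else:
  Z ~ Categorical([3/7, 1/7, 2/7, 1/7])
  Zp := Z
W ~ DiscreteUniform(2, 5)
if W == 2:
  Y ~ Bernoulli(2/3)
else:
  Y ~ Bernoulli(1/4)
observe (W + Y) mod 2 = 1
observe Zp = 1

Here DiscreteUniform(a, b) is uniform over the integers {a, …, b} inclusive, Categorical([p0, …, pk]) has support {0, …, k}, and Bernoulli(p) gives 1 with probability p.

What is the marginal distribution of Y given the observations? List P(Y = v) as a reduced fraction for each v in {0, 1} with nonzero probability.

P(Y=0) = 18/29, P(Y=1) = 11/29

Enumerate traces; 12 have nonzero weight after conditioning:
  (X=0, Z=1, W=2, Y=1) weight 1/84
  (X=0, Z=1, W=3, Y=0) weight 3/224
  (X=0, Z=1, W=4, Y=1) weight 1/224
  (X=0, Z=1, W=5, Y=0) weight 3/224
  (X=1, Z=1, W=2, Y=1) weight 1/336
  (X=1, Z=1, W=3, Y=0) weight 3/896
  (X=1, Z=1, W=4, Y=1) weight 1/896
  (X=1, Z=1, W=5, Y=0) weight 3/896
  … 4 more
Group by Y:
  weight(Y=0) = 123/1792
  weight(Y=1) = 451/10752
Total weight = 123/1792 + 451/10752 = 1189/10752
P(Y=0 | obs) = 123/1792 / 1189/10752 = 18/29
P(Y=1 | obs) = 451/10752 / 1189/10752 = 11/29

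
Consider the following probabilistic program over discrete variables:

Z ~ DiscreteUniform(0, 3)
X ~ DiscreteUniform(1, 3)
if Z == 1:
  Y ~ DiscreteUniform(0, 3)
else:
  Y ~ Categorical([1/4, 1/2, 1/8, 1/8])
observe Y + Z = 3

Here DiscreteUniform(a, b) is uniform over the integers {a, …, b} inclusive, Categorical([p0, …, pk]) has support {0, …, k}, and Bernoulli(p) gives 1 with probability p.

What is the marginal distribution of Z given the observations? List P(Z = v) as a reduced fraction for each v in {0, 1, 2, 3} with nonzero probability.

P(Z=0) = 1/9, P(Z=1) = 2/9, P(Z=2) = 4/9, P(Z=3) = 2/9

Enumerate traces; 12 have nonzero weight after conditioning:
  (Z=0, X=1, Y=3) weight 1/96
  (Z=0, X=2, Y=3) weight 1/96
  (Z=0, X=3, Y=3) weight 1/96
  (Z=1, X=1, Y=2) weight 1/48
  (Z=1, X=2, Y=2) weight 1/48
  (Z=1, X=3, Y=2) weight 1/48
  (Z=2, X=1, Y=1) weight 1/24
  (Z=2, X=2, Y=1) weight 1/24
  (Z=3, X=1, Y=0) weight 1/48
  … 3 more
Group by Z:
  weight(Z=0) = 1/32
  weight(Z=1) = 1/16
  weight(Z=2) = 1/8
  weight(Z=3) = 1/16
Total weight = 1/32 + 1/16 + 1/8 + 1/16 = 9/32
P(Z=0 | obs) = 1/32 / 9/32 = 1/9
P(Z=1 | obs) = 1/16 / 9/32 = 2/9
P(Z=2 | obs) = 1/8 / 9/32 = 4/9
P(Z=3 | obs) = 1/16 / 9/32 = 2/9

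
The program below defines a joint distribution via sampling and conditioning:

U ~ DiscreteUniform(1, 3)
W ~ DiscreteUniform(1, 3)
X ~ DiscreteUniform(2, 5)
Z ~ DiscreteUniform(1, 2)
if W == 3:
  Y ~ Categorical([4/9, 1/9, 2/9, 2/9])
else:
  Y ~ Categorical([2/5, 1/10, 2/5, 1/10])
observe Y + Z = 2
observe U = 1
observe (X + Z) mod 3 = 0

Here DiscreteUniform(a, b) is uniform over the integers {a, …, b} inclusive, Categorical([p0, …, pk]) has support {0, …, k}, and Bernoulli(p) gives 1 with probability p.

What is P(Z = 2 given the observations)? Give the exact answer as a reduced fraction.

Enumerate traces; 9 have nonzero weight after conditioning:
  (U=1, W=1, X=2, Z=1, Y=1) weight 1/720
  (U=1, W=1, X=4, Z=2, Y=0) weight 1/180
  (U=1, W=1, X=5, Z=1, Y=1) weight 1/720
  (U=1, W=2, X=2, Z=1, Y=1) weight 1/720
  (U=1, W=2, X=4, Z=2, Y=0) weight 1/180
  (U=1, W=2, X=5, Z=1, Y=1) weight 1/720
  (U=1, W=3, X=2, Z=1, Y=1) weight 1/648
  (U=1, W=3, X=4, Z=2, Y=0) weight 1/162
  … 1 more
Group by Z:
  weight(Z=1) = 7/810
  weight(Z=2) = 7/405
Total weight = 7/810 + 7/405 = 7/270
P(Z=1 | obs) = 7/810 / 7/270 = 1/3
P(Z=2 | obs) = 7/405 / 7/270 = 2/3

P(Z = 2 | obs) = 2/3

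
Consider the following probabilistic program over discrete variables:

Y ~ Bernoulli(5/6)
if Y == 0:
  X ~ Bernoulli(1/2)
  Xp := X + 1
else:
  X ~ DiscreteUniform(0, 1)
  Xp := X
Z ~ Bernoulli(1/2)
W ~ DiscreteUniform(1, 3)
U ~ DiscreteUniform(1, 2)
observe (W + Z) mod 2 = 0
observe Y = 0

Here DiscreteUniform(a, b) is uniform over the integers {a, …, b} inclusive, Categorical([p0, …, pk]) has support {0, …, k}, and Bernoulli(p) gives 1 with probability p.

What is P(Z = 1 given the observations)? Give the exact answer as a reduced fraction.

P(Z = 1 | obs) = 2/3

Enumerate traces; 12 have nonzero weight after conditioning:
  (Y=0, X=0, Z=0, W=2, U=1) weight 1/144
  (Y=0, X=0, Z=0, W=2, U=2) weight 1/144
  (Y=0, X=0, Z=1, W=1, U=1) weight 1/144
  (Y=0, X=0, Z=1, W=1, U=2) weight 1/144
  (Y=0, X=0, Z=1, W=3, U=1) weight 1/144
  (Y=0, X=0, Z=1, W=3, U=2) weight 1/144
  (Y=0, X=1, Z=0, W=2, U=1) weight 1/144
  (Y=0, X=1, Z=0, W=2, U=2) weight 1/144
  … 4 more
Group by Z:
  weight(Z=0) = 1/36
  weight(Z=1) = 1/18
Total weight = 1/36 + 1/18 = 1/12
P(Z=0 | obs) = 1/36 / 1/12 = 1/3
P(Z=1 | obs) = 1/18 / 1/12 = 2/3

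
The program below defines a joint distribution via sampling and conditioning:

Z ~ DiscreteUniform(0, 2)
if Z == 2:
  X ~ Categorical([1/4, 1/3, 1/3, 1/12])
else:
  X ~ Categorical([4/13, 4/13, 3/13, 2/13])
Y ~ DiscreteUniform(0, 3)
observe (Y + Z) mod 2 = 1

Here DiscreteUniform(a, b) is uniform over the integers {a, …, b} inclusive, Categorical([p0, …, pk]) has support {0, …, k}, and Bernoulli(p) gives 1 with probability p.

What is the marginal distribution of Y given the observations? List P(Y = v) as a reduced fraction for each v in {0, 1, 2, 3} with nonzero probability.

Enumerate traces; 24 have nonzero weight after conditioning:
  (Z=0, X=0, Y=1) weight 1/39
  (Z=0, X=0, Y=3) weight 1/39
  (Z=0, X=1, Y=1) weight 1/39
  (Z=0, X=1, Y=3) weight 1/39
  (Z=0, X=2, Y=1) weight 1/52
  (Z=0, X=2, Y=3) weight 1/52
  (Z=0, X=3, Y=1) weight 1/78
  (Z=0, X=3, Y=3) weight 1/78
  (Z=1, X=0, Y=0) weight 1/39
  (Z=1, X=0, Y=2) weight 1/39
  … 14 more
Group by Y:
  weight(Y=0) = 1/12
  weight(Y=1) = 1/6
  weight(Y=2) = 1/12
  weight(Y=3) = 1/6
Total weight = 1/12 + 1/6 + 1/12 + 1/6 = 1/2
P(Y=0 | obs) = 1/12 / 1/2 = 1/6
P(Y=1 | obs) = 1/6 / 1/2 = 1/3
P(Y=2 | obs) = 1/12 / 1/2 = 1/6
P(Y=3 | obs) = 1/6 / 1/2 = 1/3

P(Y=0) = 1/6, P(Y=1) = 1/3, P(Y=2) = 1/6, P(Y=3) = 1/3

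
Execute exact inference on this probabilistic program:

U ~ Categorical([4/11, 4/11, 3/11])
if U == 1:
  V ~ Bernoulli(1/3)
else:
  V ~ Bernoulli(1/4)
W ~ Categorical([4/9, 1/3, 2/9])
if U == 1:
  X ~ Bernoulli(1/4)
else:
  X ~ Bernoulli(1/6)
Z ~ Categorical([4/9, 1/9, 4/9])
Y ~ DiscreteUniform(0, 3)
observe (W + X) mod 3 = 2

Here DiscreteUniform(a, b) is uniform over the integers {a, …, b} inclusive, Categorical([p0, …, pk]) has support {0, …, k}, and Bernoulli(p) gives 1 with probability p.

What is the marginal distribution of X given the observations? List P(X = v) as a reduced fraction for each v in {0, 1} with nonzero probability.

Enumerate traces; 144 have nonzero weight after conditioning:
  (U=0, V=0, W=1, X=1, Z=0, Y=0) weight 1/594
  (U=0, V=0, W=1, X=1, Z=0, Y=1) weight 1/594
  (U=0, V=0, W=1, X=1, Z=0, Y=2) weight 1/594
  (U=0, V=0, W=1, X=1, Z=0, Y=3) weight 1/594
  (U=0, V=0, W=1, X=1, Z=1, Y=0) weight 1/2376
  (U=0, V=0, W=1, X=1, Z=1, Y=1) weight 1/2376
  (U=0, V=0, W=1, X=1, Z=1, Y=2) weight 1/2376
  (U=0, V=0, W=1, X=1, Z=1, Y=3) weight 1/2376
  (U=0, V=0, W=2, X=0, Z=0, Y=0) weight 5/891
  … 135 more
Group by X:
  weight(X=0) = 53/297
  weight(X=1) = 13/198
Total weight = 53/297 + 13/198 = 145/594
P(X=0 | obs) = 53/297 / 145/594 = 106/145
P(X=1 | obs) = 13/198 / 145/594 = 39/145

P(X=0) = 106/145, P(X=1) = 39/145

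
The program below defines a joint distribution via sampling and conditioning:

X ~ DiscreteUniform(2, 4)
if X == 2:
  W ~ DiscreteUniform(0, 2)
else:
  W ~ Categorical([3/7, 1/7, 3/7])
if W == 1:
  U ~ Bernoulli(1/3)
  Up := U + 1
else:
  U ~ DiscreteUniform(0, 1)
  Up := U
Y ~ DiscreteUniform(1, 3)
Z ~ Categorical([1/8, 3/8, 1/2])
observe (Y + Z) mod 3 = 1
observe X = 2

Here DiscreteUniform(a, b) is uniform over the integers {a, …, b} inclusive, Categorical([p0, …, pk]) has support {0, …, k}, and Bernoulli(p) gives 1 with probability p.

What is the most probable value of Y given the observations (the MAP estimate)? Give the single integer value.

argmax_v P(Y = v | obs) = 2

Enumerate traces; 18 have nonzero weight after conditioning:
  (X=2, W=0, U=0, Y=1, Z=0) weight 1/432
  (X=2, W=0, U=0, Y=2, Z=2) weight 1/108
  (X=2, W=0, U=0, Y=3, Z=1) weight 1/144
  (X=2, W=0, U=1, Y=1, Z=0) weight 1/432
  (X=2, W=0, U=1, Y=2, Z=2) weight 1/108
  (X=2, W=0, U=1, Y=3, Z=1) weight 1/144
  (X=2, W=1, U=0, Y=1, Z=0) weight 1/324
  (X=2, W=1, U=0, Y=2, Z=2) weight 1/81
  … 10 more
Group by Y:
  weight(Y=1) = 1/72
  weight(Y=2) = 1/18
  weight(Y=3) = 1/24
Total weight = 1/72 + 1/18 + 1/24 = 1/9
P(Y=1 | obs) = 1/72 / 1/9 = 1/8
P(Y=2 | obs) = 1/18 / 1/9 = 1/2
P(Y=3 | obs) = 1/24 / 1/9 = 3/8
argmax = 2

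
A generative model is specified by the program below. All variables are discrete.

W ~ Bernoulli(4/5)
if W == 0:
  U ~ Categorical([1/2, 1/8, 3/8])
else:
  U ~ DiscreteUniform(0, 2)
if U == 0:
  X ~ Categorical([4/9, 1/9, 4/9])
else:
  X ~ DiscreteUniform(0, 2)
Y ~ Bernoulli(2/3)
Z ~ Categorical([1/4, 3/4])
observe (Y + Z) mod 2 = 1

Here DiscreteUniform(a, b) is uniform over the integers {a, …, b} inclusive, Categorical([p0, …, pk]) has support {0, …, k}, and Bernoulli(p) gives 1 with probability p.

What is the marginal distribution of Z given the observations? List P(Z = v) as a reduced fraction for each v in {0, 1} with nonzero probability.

Enumerate traces; 36 have nonzero weight after conditioning:
  (W=0, U=0, X=0, Y=0, Z=1) weight 1/90
  (W=0, U=0, X=0, Y=1, Z=0) weight 1/135
  (W=0, U=0, X=1, Y=0, Z=1) weight 1/360
  (W=0, U=0, X=1, Y=1, Z=0) weight 1/540
  (W=0, U=0, X=2, Y=0, Z=1) weight 1/90
  (W=0, U=0, X=2, Y=1, Z=0) weight 1/135
  (W=0, U=1, X=0, Y=0, Z=1) weight 1/480
  (W=0, U=1, X=0, Y=1, Z=0) weight 1/720
  … 28 more
Group by Z:
  weight(Z=0) = 1/6
  weight(Z=1) = 1/4
Total weight = 1/6 + 1/4 = 5/12
P(Z=0 | obs) = 1/6 / 5/12 = 2/5
P(Z=1 | obs) = 1/4 / 5/12 = 3/5

P(Z=0) = 2/5, P(Z=1) = 3/5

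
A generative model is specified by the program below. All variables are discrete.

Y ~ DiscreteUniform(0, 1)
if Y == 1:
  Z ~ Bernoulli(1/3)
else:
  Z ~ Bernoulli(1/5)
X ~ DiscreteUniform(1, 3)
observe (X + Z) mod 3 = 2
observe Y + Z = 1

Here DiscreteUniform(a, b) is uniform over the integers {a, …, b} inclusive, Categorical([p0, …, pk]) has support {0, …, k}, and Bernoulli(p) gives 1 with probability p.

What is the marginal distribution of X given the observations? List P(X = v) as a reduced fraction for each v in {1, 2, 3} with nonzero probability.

P(X=1) = 3/13, P(X=2) = 10/13

Enumerate traces; 2 have nonzero weight after conditioning:
  (Y=0, Z=1, X=1) weight 1/30
  (Y=1, Z=0, X=2) weight 1/9
Group by X:
  weight(X=1) = 1/30
  weight(X=2) = 1/9
Total weight = 1/30 + 1/9 = 13/90
P(X=1 | obs) = 1/30 / 13/90 = 3/13
P(X=2 | obs) = 1/9 / 13/90 = 10/13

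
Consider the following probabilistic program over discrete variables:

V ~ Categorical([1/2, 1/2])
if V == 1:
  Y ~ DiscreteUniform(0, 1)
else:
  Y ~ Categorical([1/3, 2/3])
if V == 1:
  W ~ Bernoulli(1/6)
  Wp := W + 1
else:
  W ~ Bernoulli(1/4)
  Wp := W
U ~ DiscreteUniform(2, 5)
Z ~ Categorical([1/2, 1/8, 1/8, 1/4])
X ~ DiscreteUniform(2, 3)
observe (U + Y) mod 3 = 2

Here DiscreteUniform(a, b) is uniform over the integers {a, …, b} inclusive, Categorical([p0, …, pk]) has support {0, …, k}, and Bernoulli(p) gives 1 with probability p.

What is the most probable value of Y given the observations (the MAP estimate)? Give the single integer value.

Enumerate traces; 96 have nonzero weight after conditioning:
  (V=0, Y=0, W=0, U=2, Z=0, X=2) weight 1/128
  (V=0, Y=0, W=0, U=2, Z=0, X=3) weight 1/128
  (V=0, Y=0, W=0, U=2, Z=1, X=2) weight 1/512
  (V=0, Y=0, W=0, U=2, Z=1, X=3) weight 1/512
  (V=0, Y=0, W=0, U=2, Z=2, X=2) weight 1/512
  (V=0, Y=0, W=0, U=2, Z=2, X=3) weight 1/512
  (V=0, Y=0, W=0, U=2, Z=3, X=2) weight 1/256
  (V=0, Y=0, W=0, U=2, Z=3, X=3) weight 1/256
  (V=0, Y=1, W=0, U=4, Z=0, X=2) weight 1/64
  … 87 more
Group by Y:
  weight(Y=0) = 5/24
  weight(Y=1) = 7/48
Total weight = 5/24 + 7/48 = 17/48
P(Y=0 | obs) = 5/24 / 17/48 = 10/17
P(Y=1 | obs) = 7/48 / 17/48 = 7/17
argmax = 0

argmax_v P(Y = v | obs) = 0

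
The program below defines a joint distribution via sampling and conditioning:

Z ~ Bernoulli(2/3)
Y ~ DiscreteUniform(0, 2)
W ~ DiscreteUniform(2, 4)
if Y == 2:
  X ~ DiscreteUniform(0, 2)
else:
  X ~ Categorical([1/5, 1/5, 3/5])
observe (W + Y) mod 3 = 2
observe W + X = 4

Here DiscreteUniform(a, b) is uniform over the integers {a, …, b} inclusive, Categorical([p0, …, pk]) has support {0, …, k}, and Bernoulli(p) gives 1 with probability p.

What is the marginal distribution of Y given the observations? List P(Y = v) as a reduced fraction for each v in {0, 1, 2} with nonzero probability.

P(Y=0) = 9/17, P(Y=1) = 3/17, P(Y=2) = 5/17

Enumerate traces; 6 have nonzero weight after conditioning:
  (Z=0, Y=0, W=2, X=2) weight 1/45
  (Z=0, Y=1, W=4, X=0) weight 1/135
  (Z=0, Y=2, W=3, X=1) weight 1/81
  (Z=1, Y=0, W=2, X=2) weight 2/45
  (Z=1, Y=1, W=4, X=0) weight 2/135
  (Z=1, Y=2, W=3, X=1) weight 2/81
Group by Y:
  weight(Y=0) = 1/15
  weight(Y=1) = 1/45
  weight(Y=2) = 1/27
Total weight = 1/15 + 1/45 + 1/27 = 17/135
P(Y=0 | obs) = 1/15 / 17/135 = 9/17
P(Y=1 | obs) = 1/45 / 17/135 = 3/17
P(Y=2 | obs) = 1/27 / 17/135 = 5/17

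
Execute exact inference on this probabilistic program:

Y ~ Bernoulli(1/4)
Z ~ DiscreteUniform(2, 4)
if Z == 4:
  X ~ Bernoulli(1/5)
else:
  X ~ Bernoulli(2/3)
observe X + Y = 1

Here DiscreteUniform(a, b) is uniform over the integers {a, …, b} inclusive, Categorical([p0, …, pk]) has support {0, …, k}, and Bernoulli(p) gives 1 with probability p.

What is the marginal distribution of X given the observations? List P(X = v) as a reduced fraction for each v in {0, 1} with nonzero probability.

Enumerate traces; 6 have nonzero weight after conditioning:
  (Y=0, Z=2, X=1) weight 1/6
  (Y=0, Z=3, X=1) weight 1/6
  (Y=0, Z=4, X=1) weight 1/20
  (Y=1, Z=2, X=0) weight 1/36
  (Y=1, Z=3, X=0) weight 1/36
  (Y=1, Z=4, X=0) weight 1/15
Group by X:
  weight(X=0) = 11/90
  weight(X=1) = 23/60
Total weight = 11/90 + 23/60 = 91/180
P(X=0 | obs) = 11/90 / 91/180 = 22/91
P(X=1 | obs) = 23/60 / 91/180 = 69/91

P(X=0) = 22/91, P(X=1) = 69/91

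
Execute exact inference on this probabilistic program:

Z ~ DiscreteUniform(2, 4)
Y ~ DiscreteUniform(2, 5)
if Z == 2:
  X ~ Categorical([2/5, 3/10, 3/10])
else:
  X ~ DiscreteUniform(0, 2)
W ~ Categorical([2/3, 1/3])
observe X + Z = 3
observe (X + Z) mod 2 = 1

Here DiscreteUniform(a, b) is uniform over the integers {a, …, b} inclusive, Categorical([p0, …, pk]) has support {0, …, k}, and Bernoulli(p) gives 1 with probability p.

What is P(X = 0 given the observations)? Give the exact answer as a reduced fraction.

Enumerate traces; 16 have nonzero weight after conditioning:
  (Z=2, Y=2, X=1, W=0) weight 1/60
  (Z=2, Y=2, X=1, W=1) weight 1/120
  (Z=2, Y=3, X=1, W=0) weight 1/60
  (Z=2, Y=3, X=1, W=1) weight 1/120
  (Z=2, Y=4, X=1, W=0) weight 1/60
  (Z=2, Y=4, X=1, W=1) weight 1/120
  (Z=2, Y=5, X=1, W=0) weight 1/60
  (Z=2, Y=5, X=1, W=1) weight 1/120
  (Z=3, Y=2, X=0, W=0) weight 1/54
  … 7 more
Group by X:
  weight(X=0) = 1/9
  weight(X=1) = 1/10
Total weight = 1/9 + 1/10 = 19/90
P(X=0 | obs) = 1/9 / 19/90 = 10/19
P(X=1 | obs) = 1/10 / 19/90 = 9/19

P(X = 0 | obs) = 10/19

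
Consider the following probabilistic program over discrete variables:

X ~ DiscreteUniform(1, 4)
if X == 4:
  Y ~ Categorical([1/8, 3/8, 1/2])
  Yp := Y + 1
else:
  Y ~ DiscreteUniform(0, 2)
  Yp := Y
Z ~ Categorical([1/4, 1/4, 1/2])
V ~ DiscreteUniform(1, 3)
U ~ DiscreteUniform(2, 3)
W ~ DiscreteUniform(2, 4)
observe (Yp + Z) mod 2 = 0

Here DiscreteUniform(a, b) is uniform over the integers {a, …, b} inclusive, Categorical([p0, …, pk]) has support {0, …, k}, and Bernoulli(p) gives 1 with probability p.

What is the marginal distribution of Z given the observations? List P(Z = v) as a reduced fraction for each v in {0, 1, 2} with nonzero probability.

Enumerate traces; 342 have nonzero weight after conditioning:
  (X=1, Y=0, Z=0, V=1, U=2, W=2) weight 1/864
  (X=1, Y=0, Z=0, V=1, U=2, W=3) weight 1/864
  (X=1, Y=0, Z=0, V=1, U=2, W=4) weight 1/864
  (X=1, Y=0, Z=0, V=1, U=3, W=2) weight 1/864
  (X=1, Y=0, Z=0, V=1, U=3, W=3) weight 1/864
  (X=1, Y=0, Z=0, V=1, U=3, W=4) weight 1/864
  (X=1, Y=0, Z=0, V=2, U=2, W=2) weight 1/864
  (X=1, Y=0, Z=0, V=2, U=2, W=3) weight 1/864
  (X=1, Y=0, Z=2, V=1, U=2, W=2) weight 1/432
  (X=1, Y=1, Z=1, V=1, U=2, W=2) weight 1/864
  … 332 more
Group by Z:
  weight(Z=0) = 19/128
  weight(Z=1) = 13/128
  weight(Z=2) = 19/64
Total weight = 19/128 + 13/128 + 19/64 = 35/64
P(Z=0 | obs) = 19/128 / 35/64 = 19/70
P(Z=1 | obs) = 13/128 / 35/64 = 13/70
P(Z=2 | obs) = 19/64 / 35/64 = 19/35

P(Z=0) = 19/70, P(Z=1) = 13/70, P(Z=2) = 19/35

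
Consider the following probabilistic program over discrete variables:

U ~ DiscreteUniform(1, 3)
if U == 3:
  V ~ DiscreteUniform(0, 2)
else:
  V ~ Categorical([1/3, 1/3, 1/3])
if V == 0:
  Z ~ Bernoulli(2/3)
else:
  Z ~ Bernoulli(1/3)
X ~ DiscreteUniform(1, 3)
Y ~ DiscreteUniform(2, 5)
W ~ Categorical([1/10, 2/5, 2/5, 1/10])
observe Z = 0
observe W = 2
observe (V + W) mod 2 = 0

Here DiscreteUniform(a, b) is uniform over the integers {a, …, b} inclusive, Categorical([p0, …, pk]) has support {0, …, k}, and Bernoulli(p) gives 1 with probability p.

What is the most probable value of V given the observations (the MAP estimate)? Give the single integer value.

argmax_v P(V = v | obs) = 2

Enumerate traces; 72 have nonzero weight after conditioning:
  (U=1, V=0, Z=0, X=1, Y=2, W=2) weight 1/810
  (U=1, V=0, Z=0, X=1, Y=3, W=2) weight 1/810
  (U=1, V=0, Z=0, X=1, Y=4, W=2) weight 1/810
  (U=1, V=0, Z=0, X=1, Y=5, W=2) weight 1/810
  (U=1, V=0, Z=0, X=2, Y=2, W=2) weight 1/810
  (U=1, V=0, Z=0, X=2, Y=3, W=2) weight 1/810
  (U=1, V=0, Z=0, X=2, Y=4, W=2) weight 1/810
  (U=1, V=0, Z=0, X=2, Y=5, W=2) weight 1/810
  (U=1, V=2, Z=0, X=1, Y=2, W=2) weight 1/405
  … 63 more
Group by V:
  weight(V=0) = 2/45
  weight(V=2) = 4/45
Total weight = 2/45 + 4/45 = 2/15
P(V=0 | obs) = 2/45 / 2/15 = 1/3
P(V=2 | obs) = 4/45 / 2/15 = 2/3
argmax = 2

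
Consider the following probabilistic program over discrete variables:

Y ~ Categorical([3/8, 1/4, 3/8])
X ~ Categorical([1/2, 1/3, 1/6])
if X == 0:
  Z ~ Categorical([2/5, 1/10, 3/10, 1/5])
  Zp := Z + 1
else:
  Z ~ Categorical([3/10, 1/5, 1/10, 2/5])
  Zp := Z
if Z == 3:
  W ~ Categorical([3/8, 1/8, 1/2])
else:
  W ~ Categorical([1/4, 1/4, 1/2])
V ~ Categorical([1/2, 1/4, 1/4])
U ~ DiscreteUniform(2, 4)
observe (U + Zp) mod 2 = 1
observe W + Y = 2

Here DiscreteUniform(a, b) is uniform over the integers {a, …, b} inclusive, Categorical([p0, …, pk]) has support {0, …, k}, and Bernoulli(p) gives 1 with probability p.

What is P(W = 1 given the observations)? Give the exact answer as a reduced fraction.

Enumerate traces; 162 have nonzero weight after conditioning:
  (Y=0, X=0, Z=0, W=2, V=0, U=2) weight 1/160
  (Y=0, X=0, Z=0, W=2, V=0, U=4) weight 1/160
  (Y=0, X=0, Z=0, W=2, V=1, U=2) weight 1/320
  (Y=0, X=0, Z=0, W=2, V=1, U=4) weight 1/320
  (Y=0, X=0, Z=0, W=2, V=2, U=2) weight 1/320
  (Y=0, X=0, Z=0, W=2, V=2, U=4) weight 1/320
  (Y=0, X=0, Z=1, W=2, V=0, U=3) weight 1/640
  (Y=0, X=0, Z=1, W=2, V=1, U=3) weight 1/1280
  (Y=1, X=0, Z=0, W=1, V=0, U=2) weight 1/480
  (Y=2, X=0, Z=0, W=0, V=0, U=2) weight 1/320
  … 152 more
Group by W:
  weight(W=0) = 19/320
  weight(W=1) = 7/240
  weight(W=2) = 33/320
Total weight = 19/320 + 7/240 + 33/320 = 23/120
P(W=0 | obs) = 19/320 / 23/120 = 57/184
P(W=1 | obs) = 7/240 / 23/120 = 7/46
P(W=2 | obs) = 33/320 / 23/120 = 99/184

P(W = 1 | obs) = 7/46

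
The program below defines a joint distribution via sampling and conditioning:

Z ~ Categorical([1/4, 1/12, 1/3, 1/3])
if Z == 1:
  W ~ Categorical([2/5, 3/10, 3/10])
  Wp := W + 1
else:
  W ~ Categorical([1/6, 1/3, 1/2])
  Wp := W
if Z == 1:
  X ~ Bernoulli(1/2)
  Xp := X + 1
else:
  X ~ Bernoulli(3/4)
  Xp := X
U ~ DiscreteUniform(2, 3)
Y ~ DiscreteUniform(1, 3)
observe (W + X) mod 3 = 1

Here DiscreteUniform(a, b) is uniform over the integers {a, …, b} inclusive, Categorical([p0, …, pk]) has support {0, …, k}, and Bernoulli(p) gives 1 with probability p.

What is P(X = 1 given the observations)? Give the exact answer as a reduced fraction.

P(X = 1 | obs) = 189/317

Enumerate traces; 48 have nonzero weight after conditioning:
  (Z=0, W=0, X=1, U=2, Y=1) weight 1/192
  (Z=0, W=0, X=1, U=2, Y=2) weight 1/192
  (Z=0, W=0, X=1, U=2, Y=3) weight 1/192
  (Z=0, W=0, X=1, U=3, Y=1) weight 1/192
  (Z=0, W=0, X=1, U=3, Y=2) weight 1/192
  (Z=0, W=0, X=1, U=3, Y=3) weight 1/192
  (Z=0, W=1, X=0, U=2, Y=1) weight 1/288
  (Z=0, W=1, X=0, U=2, Y=2) weight 1/288
  … 40 more
Group by X:
  weight(X=0) = 4/45
  weight(X=1) = 21/160
Total weight = 4/45 + 21/160 = 317/1440
P(X=0 | obs) = 4/45 / 317/1440 = 128/317
P(X=1 | obs) = 21/160 / 317/1440 = 189/317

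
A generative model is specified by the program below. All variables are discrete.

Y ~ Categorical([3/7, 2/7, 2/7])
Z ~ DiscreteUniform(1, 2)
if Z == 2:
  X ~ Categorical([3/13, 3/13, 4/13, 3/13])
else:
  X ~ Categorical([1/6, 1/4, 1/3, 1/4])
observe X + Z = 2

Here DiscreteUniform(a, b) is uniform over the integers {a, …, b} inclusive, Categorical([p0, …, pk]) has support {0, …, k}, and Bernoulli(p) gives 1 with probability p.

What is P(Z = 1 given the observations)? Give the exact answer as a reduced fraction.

Enumerate traces; 6 have nonzero weight after conditioning:
  (Y=0, Z=1, X=1) weight 3/56
  (Y=0, Z=2, X=0) weight 9/182
  (Y=1, Z=1, X=1) weight 1/28
  (Y=1, Z=2, X=0) weight 3/91
  (Y=2, Z=1, X=1) weight 1/28
  (Y=2, Z=2, X=0) weight 3/91
Group by Z:
  weight(Z=1) = 1/8
  weight(Z=2) = 3/26
Total weight = 1/8 + 3/26 = 25/104
P(Z=1 | obs) = 1/8 / 25/104 = 13/25
P(Z=2 | obs) = 3/26 / 25/104 = 12/25

P(Z = 1 | obs) = 13/25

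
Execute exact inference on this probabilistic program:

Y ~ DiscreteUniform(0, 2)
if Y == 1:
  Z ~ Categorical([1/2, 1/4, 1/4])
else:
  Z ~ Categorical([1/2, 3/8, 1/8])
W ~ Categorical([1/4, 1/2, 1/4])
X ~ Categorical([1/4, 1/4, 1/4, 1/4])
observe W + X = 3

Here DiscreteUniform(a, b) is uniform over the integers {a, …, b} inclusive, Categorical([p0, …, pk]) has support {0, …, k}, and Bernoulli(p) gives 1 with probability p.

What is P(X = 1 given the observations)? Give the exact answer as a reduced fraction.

Enumerate traces; 27 have nonzero weight after conditioning:
  (Y=0, Z=0, W=0, X=3) weight 1/96
  (Y=0, Z=0, W=1, X=2) weight 1/48
  (Y=0, Z=0, W=2, X=1) weight 1/96
  (Y=0, Z=1, W=0, X=3) weight 1/128
  (Y=0, Z=1, W=1, X=2) weight 1/64
  (Y=0, Z=1, W=2, X=1) weight 1/128
  (Y=0, Z=2, W=0, X=3) weight 1/384
  (Y=0, Z=2, W=1, X=2) weight 1/192
  … 19 more
Group by X:
  weight(X=1) = 1/16
  weight(X=2) = 1/8
  weight(X=3) = 1/16
Total weight = 1/16 + 1/8 + 1/16 = 1/4
P(X=1 | obs) = 1/16 / 1/4 = 1/4
P(X=2 | obs) = 1/8 / 1/4 = 1/2
P(X=3 | obs) = 1/16 / 1/4 = 1/4

P(X = 1 | obs) = 1/4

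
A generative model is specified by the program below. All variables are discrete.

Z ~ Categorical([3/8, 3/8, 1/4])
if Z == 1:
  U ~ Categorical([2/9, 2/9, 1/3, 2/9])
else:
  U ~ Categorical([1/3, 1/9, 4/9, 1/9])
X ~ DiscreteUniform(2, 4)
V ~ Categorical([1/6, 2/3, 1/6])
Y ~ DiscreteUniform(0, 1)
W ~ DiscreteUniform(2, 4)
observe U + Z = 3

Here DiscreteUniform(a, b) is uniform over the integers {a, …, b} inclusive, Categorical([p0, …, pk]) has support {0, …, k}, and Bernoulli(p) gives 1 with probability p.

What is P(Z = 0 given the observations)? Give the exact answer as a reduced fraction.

P(Z = 0 | obs) = 3/14

Enumerate traces; 162 have nonzero weight after conditioning:
  (Z=0, U=3, X=2, V=0, Y=0, W=2) weight 1/2592
  (Z=0, U=3, X=2, V=0, Y=0, W=3) weight 1/2592
  (Z=0, U=3, X=2, V=0, Y=0, W=4) weight 1/2592
  (Z=0, U=3, X=2, V=0, Y=1, W=2) weight 1/2592
  (Z=0, U=3, X=2, V=0, Y=1, W=3) weight 1/2592
  (Z=0, U=3, X=2, V=0, Y=1, W=4) weight 1/2592
  (Z=0, U=3, X=2, V=1, Y=0, W=2) weight 1/648
  (Z=0, U=3, X=2, V=1, Y=0, W=3) weight 1/648
  (Z=1, U=2, X=2, V=0, Y=0, W=2) weight 1/864
  (Z=2, U=1, X=2, V=0, Y=0, W=2) weight 1/3888
  … 152 more
Group by Z:
  weight(Z=0) = 1/24
  weight(Z=1) = 1/8
  weight(Z=2) = 1/36
Total weight = 1/24 + 1/8 + 1/36 = 7/36
P(Z=0 | obs) = 1/24 / 7/36 = 3/14
P(Z=1 | obs) = 1/8 / 7/36 = 9/14
P(Z=2 | obs) = 1/36 / 7/36 = 1/7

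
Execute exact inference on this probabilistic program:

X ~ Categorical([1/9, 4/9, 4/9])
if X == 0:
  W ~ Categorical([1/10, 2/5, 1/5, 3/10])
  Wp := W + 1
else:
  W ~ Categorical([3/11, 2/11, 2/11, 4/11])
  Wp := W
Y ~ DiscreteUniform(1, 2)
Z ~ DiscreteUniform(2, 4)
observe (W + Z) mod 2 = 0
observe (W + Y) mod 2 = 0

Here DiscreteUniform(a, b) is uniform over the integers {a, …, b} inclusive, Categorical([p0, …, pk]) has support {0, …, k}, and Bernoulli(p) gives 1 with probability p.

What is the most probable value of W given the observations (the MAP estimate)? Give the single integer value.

Enumerate traces; 18 have nonzero weight after conditioning:
  (X=0, W=0, Y=2, Z=2) weight 1/540
  (X=0, W=0, Y=2, Z=4) weight 1/540
  (X=0, W=1, Y=1, Z=3) weight 1/135
  (X=0, W=2, Y=2, Z=2) weight 1/270
  (X=0, W=2, Y=2, Z=4) weight 1/270
  (X=0, W=3, Y=1, Z=3) weight 1/180
  (X=1, W=0, Y=2, Z=2) weight 2/99
  (X=1, W=0, Y=2, Z=4) weight 2/99
  … 10 more
Group by W:
  weight(W=0) = 251/2970
  weight(W=1) = 17/495
  weight(W=2) = 91/1485
  weight(W=3) = 353/5940
Total weight = 251/2970 + 17/495 + 91/1485 + 353/5940 = 1423/5940
P(W=0 | obs) = 251/2970 / 1423/5940 = 502/1423
P(W=1 | obs) = 17/495 / 1423/5940 = 204/1423
P(W=2 | obs) = 91/1485 / 1423/5940 = 364/1423
P(W=3 | obs) = 353/5940 / 1423/5940 = 353/1423
argmax = 0

argmax_v P(W = v | obs) = 0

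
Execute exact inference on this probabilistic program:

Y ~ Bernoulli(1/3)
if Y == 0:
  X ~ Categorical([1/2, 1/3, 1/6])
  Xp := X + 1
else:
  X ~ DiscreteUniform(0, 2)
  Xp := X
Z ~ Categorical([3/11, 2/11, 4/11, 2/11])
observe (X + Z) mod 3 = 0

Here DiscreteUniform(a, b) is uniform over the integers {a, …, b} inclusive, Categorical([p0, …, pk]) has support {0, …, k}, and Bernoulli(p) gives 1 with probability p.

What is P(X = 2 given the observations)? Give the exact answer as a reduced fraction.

P(X = 2 | obs) = 1/9

Enumerate traces; 8 have nonzero weight after conditioning:
  (Y=0, X=0, Z=0) weight 1/11
  (Y=0, X=0, Z=3) weight 2/33
  (Y=0, X=1, Z=2) weight 8/99
  (Y=0, X=2, Z=1) weight 2/99
  (Y=1, X=0, Z=0) weight 1/33
  (Y=1, X=0, Z=3) weight 2/99
  (Y=1, X=1, Z=2) weight 4/99
  (Y=1, X=2, Z=1) weight 2/99
Group by X:
  weight(X=0) = 20/99
  weight(X=1) = 4/33
  weight(X=2) = 4/99
Total weight = 20/99 + 4/33 + 4/99 = 4/11
P(X=0 | obs) = 20/99 / 4/11 = 5/9
P(X=1 | obs) = 4/33 / 4/11 = 1/3
P(X=2 | obs) = 4/99 / 4/11 = 1/9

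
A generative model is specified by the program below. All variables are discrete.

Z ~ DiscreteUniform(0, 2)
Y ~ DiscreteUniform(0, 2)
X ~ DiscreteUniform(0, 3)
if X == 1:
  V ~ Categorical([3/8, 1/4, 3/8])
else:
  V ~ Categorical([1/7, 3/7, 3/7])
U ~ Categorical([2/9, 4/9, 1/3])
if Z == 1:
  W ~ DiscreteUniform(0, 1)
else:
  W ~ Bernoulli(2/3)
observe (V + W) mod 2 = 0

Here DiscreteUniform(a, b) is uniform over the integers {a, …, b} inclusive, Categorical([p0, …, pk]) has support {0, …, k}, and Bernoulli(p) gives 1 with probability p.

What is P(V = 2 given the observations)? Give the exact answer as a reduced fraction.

P(V = 2 | obs) = 651/1912

Enumerate traces; 324 have nonzero weight after conditioning:
  (Z=0, Y=0, X=0, V=0, U=0, W=0) weight 1/3402
  (Z=0, Y=0, X=0, V=0, U=1, W=0) weight 1/1701
  (Z=0, Y=0, X=0, V=0, U=2, W=0) weight 1/2268
  (Z=0, Y=0, X=0, V=1, U=0, W=1) weight 1/567
  (Z=0, Y=0, X=0, V=1, U=1, W=1) weight 2/567
  (Z=0, Y=0, X=0, V=1, U=2, W=1) weight 1/378
  (Z=0, Y=0, X=0, V=2, U=0, W=0) weight 1/1134
  (Z=0, Y=0, X=0, V=2, U=1, W=0) weight 1/567
  … 316 more
Group by V:
  weight(V=0) = 5/64
  weight(V=1) = 473/2016
  weight(V=2) = 31/192
Total weight = 5/64 + 473/2016 + 31/192 = 239/504
P(V=0 | obs) = 5/64 / 239/504 = 315/1912
P(V=1 | obs) = 473/2016 / 239/504 = 473/956
P(V=2 | obs) = 31/192 / 239/504 = 651/1912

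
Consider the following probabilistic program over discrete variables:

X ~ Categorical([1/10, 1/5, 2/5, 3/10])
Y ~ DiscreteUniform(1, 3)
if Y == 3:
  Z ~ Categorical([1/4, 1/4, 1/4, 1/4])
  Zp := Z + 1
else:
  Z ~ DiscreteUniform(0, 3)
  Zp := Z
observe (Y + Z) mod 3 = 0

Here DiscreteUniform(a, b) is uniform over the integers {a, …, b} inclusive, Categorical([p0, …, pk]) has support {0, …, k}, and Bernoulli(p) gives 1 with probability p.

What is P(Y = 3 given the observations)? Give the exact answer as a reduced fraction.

P(Y = 3 | obs) = 1/2

Enumerate traces; 16 have nonzero weight after conditioning:
  (X=0, Y=1, Z=2) weight 1/120
  (X=0, Y=2, Z=1) weight 1/120
  (X=0, Y=3, Z=0) weight 1/120
  (X=0, Y=3, Z=3) weight 1/120
  (X=1, Y=1, Z=2) weight 1/60
  (X=1, Y=2, Z=1) weight 1/60
  (X=1, Y=3, Z=0) weight 1/60
  (X=1, Y=3, Z=3) weight 1/60
  … 8 more
Group by Y:
  weight(Y=1) = 1/12
  weight(Y=2) = 1/12
  weight(Y=3) = 1/6
Total weight = 1/12 + 1/12 + 1/6 = 1/3
P(Y=1 | obs) = 1/12 / 1/3 = 1/4
P(Y=2 | obs) = 1/12 / 1/3 = 1/4
P(Y=3 | obs) = 1/6 / 1/3 = 1/2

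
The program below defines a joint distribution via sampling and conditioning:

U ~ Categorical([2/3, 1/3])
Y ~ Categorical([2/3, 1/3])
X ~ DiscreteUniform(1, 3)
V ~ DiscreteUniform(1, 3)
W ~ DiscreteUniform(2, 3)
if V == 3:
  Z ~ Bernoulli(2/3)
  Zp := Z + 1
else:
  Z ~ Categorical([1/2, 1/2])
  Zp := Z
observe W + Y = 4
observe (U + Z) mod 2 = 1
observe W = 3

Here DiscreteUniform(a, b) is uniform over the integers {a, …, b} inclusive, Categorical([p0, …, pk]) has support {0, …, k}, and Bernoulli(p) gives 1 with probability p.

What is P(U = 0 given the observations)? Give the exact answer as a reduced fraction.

Enumerate traces; 18 have nonzero weight after conditioning:
  (U=0, Y=1, X=1, V=1, W=3, Z=1) weight 1/162
  (U=0, Y=1, X=1, V=2, W=3, Z=1) weight 1/162
  (U=0, Y=1, X=1, V=3, W=3, Z=1) weight 2/243
  (U=0, Y=1, X=2, V=1, W=3, Z=1) weight 1/162
  (U=0, Y=1, X=2, V=2, W=3, Z=1) weight 1/162
  (U=0, Y=1, X=2, V=3, W=3, Z=1) weight 2/243
  (U=0, Y=1, X=3, V=1, W=3, Z=1) weight 1/162
  (U=0, Y=1, X=3, V=2, W=3, Z=1) weight 1/162
  (U=1, Y=1, X=1, V=1, W=3, Z=0) weight 1/324
  … 9 more
Group by U:
  weight(U=0) = 5/81
  weight(U=1) = 2/81
Total weight = 5/81 + 2/81 = 7/81
P(U=0 | obs) = 5/81 / 7/81 = 5/7
P(U=1 | obs) = 2/81 / 7/81 = 2/7

P(U = 0 | obs) = 5/7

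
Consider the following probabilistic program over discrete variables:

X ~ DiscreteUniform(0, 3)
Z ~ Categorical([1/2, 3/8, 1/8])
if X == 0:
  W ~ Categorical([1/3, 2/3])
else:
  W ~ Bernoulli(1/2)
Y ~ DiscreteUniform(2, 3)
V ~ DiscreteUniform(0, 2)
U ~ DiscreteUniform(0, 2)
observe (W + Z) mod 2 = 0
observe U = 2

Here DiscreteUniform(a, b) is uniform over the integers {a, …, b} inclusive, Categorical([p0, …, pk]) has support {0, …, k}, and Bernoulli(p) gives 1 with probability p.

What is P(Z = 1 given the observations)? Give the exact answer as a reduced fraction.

Enumerate traces; 72 have nonzero weight after conditioning:
  (X=0, Z=0, W=0, Y=2, V=0, U=2) weight 1/432
  (X=0, Z=0, W=0, Y=2, V=1, U=2) weight 1/432
  (X=0, Z=0, W=0, Y=2, V=2, U=2) weight 1/432
  (X=0, Z=0, W=0, Y=3, V=0, U=2) weight 1/432
  (X=0, Z=0, W=0, Y=3, V=1, U=2) weight 1/432
  (X=0, Z=0, W=0, Y=3, V=2, U=2) weight 1/432
  (X=0, Z=1, W=1, Y=2, V=0, U=2) weight 1/288
  (X=0, Z=1, W=1, Y=2, V=1, U=2) weight 1/288
  (X=0, Z=2, W=0, Y=2, V=0, U=2) weight 1/1728
  … 63 more
Group by Z:
  weight(Z=0) = 11/144
  weight(Z=1) = 13/192
  weight(Z=2) = 11/576
Total weight = 11/144 + 13/192 + 11/576 = 47/288
P(Z=0 | obs) = 11/144 / 47/288 = 22/47
P(Z=1 | obs) = 13/192 / 47/288 = 39/94
P(Z=2 | obs) = 11/576 / 47/288 = 11/94

P(Z = 1 | obs) = 39/94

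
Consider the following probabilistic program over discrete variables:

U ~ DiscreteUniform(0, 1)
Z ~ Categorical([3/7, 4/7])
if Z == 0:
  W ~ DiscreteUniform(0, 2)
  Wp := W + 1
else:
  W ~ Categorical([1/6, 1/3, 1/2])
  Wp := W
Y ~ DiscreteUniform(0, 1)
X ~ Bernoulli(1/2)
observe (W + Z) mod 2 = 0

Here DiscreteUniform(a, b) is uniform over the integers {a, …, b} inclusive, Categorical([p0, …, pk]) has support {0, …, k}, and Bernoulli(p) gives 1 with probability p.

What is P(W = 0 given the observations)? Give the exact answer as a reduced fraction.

Enumerate traces; 24 have nonzero weight after conditioning:
  (U=0, Z=0, W=0, Y=0, X=0) weight 1/56
  (U=0, Z=0, W=0, Y=0, X=1) weight 1/56
  (U=0, Z=0, W=0, Y=1, X=0) weight 1/56
  (U=0, Z=0, W=0, Y=1, X=1) weight 1/56
  (U=0, Z=0, W=2, Y=0, X=0) weight 1/56
  (U=0, Z=0, W=2, Y=0, X=1) weight 1/56
  (U=0, Z=0, W=2, Y=1, X=0) weight 1/56
  (U=0, Z=0, W=2, Y=1, X=1) weight 1/56
  (U=0, Z=1, W=1, Y=0, X=0) weight 1/42
  … 15 more
Group by W:
  weight(W=0) = 1/7
  weight(W=1) = 4/21
  weight(W=2) = 1/7
Total weight = 1/7 + 4/21 + 1/7 = 10/21
P(W=0 | obs) = 1/7 / 10/21 = 3/10
P(W=1 | obs) = 4/21 / 10/21 = 2/5
P(W=2 | obs) = 1/7 / 10/21 = 3/10

P(W = 0 | obs) = 3/10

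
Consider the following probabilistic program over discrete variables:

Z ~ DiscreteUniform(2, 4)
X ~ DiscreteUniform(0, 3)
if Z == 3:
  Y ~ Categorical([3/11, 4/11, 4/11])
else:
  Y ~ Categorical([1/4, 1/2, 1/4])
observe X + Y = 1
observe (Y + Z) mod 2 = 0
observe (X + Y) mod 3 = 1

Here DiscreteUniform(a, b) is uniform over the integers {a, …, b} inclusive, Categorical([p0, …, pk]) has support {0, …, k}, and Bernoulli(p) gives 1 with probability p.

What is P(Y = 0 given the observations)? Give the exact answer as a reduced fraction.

P(Y = 0 | obs) = 11/19

Enumerate traces; 3 have nonzero weight after conditioning:
  (Z=2, X=1, Y=0) weight 1/48
  (Z=3, X=0, Y=1) weight 1/33
  (Z=4, X=1, Y=0) weight 1/48
Group by Y:
  weight(Y=0) = 1/24
  weight(Y=1) = 1/33
Total weight = 1/24 + 1/33 = 19/264
P(Y=0 | obs) = 1/24 / 19/264 = 11/19
P(Y=1 | obs) = 1/33 / 19/264 = 8/19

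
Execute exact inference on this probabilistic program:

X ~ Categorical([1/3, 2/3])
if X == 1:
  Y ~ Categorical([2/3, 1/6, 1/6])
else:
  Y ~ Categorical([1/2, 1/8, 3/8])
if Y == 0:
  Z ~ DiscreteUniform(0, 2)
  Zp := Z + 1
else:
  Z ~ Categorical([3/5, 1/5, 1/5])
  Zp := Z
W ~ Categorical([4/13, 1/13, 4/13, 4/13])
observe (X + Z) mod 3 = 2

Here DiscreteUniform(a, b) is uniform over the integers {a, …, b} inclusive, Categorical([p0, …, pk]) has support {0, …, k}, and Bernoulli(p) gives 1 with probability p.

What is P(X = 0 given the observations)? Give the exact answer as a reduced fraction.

Enumerate traces; 24 have nonzero weight after conditioning:
  (X=0, Y=0, Z=2, W=0) weight 2/117
  (X=0, Y=0, Z=2, W=1) weight 1/234
  (X=0, Y=0, Z=2, W=2) weight 2/117
  (X=0, Y=0, Z=2, W=3) weight 2/117
  (X=0, Y=1, Z=2, W=0) weight 1/390
  (X=0, Y=1, Z=2, W=1) weight 1/1560
  (X=0, Y=1, Z=2, W=2) weight 1/390
  (X=0, Y=1, Z=2, W=3) weight 1/390
  (X=1, Y=0, Z=1, W=0) weight 16/351
  … 15 more
Group by X:
  weight(X=0) = 4/45
  weight(X=1) = 26/135
Total weight = 4/45 + 26/135 = 38/135
P(X=0 | obs) = 4/45 / 38/135 = 6/19
P(X=1 | obs) = 26/135 / 38/135 = 13/19

P(X = 0 | obs) = 6/19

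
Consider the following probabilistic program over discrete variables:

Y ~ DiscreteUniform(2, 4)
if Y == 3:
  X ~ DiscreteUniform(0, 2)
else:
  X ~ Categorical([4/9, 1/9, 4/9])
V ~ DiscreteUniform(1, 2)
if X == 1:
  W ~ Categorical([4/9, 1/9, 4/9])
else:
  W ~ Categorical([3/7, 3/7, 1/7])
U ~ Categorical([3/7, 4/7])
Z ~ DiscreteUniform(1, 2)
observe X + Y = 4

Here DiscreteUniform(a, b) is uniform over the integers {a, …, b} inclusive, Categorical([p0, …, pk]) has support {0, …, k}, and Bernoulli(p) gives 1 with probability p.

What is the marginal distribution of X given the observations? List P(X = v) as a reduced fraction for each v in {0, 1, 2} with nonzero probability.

Enumerate traces; 72 have nonzero weight after conditioning:
  (Y=2, X=2, V=1, W=0, U=0, Z=1) weight 1/147
  (Y=2, X=2, V=1, W=0, U=0, Z=2) weight 1/147
  (Y=2, X=2, V=1, W=0, U=1, Z=1) weight 4/441
  (Y=2, X=2, V=1, W=0, U=1, Z=2) weight 4/441
  (Y=2, X=2, V=1, W=1, U=0, Z=1) weight 1/147
  (Y=2, X=2, V=1, W=1, U=0, Z=2) weight 1/147
  (Y=2, X=2, V=1, W=1, U=1, Z=1) weight 4/441
  (Y=2, X=2, V=1, W=1, U=1, Z=2) weight 4/441
  (Y=3, X=1, V=1, W=0, U=0, Z=1) weight 1/189
  (Y=4, X=0, V=1, W=0, U=0, Z=1) weight 1/147
  … 62 more
Group by X:
  weight(X=0) = 4/27
  weight(X=1) = 1/9
  weight(X=2) = 4/27
Total weight = 4/27 + 1/9 + 4/27 = 11/27
P(X=0 | obs) = 4/27 / 11/27 = 4/11
P(X=1 | obs) = 1/9 / 11/27 = 3/11
P(X=2 | obs) = 4/27 / 11/27 = 4/11

P(X=0) = 4/11, P(X=1) = 3/11, P(X=2) = 4/11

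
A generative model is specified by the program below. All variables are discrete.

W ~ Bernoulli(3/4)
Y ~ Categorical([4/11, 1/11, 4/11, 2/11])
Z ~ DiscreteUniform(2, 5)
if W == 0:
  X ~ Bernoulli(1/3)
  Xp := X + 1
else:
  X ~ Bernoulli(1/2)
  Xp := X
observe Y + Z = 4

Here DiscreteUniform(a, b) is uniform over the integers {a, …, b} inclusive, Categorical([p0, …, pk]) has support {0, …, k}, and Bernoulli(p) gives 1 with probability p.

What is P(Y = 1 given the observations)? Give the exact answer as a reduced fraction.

Enumerate traces; 12 have nonzero weight after conditioning:
  (W=0, Y=0, Z=4, X=0) weight 1/66
  (W=0, Y=0, Z=4, X=1) weight 1/132
  (W=0, Y=1, Z=3, X=0) weight 1/264
  (W=0, Y=1, Z=3, X=1) weight 1/528
  (W=0, Y=2, Z=2, X=0) weight 1/66
  (W=0, Y=2, Z=2, X=1) weight 1/132
  (W=1, Y=0, Z=4, X=0) weight 3/88
  (W=1, Y=0, Z=4, X=1) weight 3/88
  … 4 more
Group by Y:
  weight(Y=0) = 1/11
  weight(Y=1) = 1/44
  weight(Y=2) = 1/11
Total weight = 1/11 + 1/44 + 1/11 = 9/44
P(Y=0 | obs) = 1/11 / 9/44 = 4/9
P(Y=1 | obs) = 1/44 / 9/44 = 1/9
P(Y=2 | obs) = 1/11 / 9/44 = 4/9

P(Y = 1 | obs) = 1/9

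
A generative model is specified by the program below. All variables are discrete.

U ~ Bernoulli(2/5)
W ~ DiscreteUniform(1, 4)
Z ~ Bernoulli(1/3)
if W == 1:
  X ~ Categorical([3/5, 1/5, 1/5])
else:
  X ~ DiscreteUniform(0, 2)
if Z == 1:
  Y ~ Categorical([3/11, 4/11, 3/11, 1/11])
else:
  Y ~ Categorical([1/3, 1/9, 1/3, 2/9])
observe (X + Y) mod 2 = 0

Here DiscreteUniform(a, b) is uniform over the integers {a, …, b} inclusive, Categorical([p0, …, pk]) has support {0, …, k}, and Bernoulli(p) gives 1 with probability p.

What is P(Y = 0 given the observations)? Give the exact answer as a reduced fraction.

P(Y = 0 | obs) = 217/545

Enumerate traces; 96 have nonzero weight after conditioning:
  (U=0, W=1, Z=0, X=0, Y=0) weight 1/50
  (U=0, W=1, Z=0, X=0, Y=2) weight 1/50
  (U=0, W=1, Z=0, X=1, Y=1) weight 1/450
  (U=0, W=1, Z=0, X=1, Y=3) weight 1/225
  (U=0, W=1, Z=0, X=2, Y=0) weight 1/150
  (U=0, W=1, Z=0, X=2, Y=2) weight 1/150
  (U=0, W=1, Z=1, X=0, Y=0) weight 9/1100
  (U=0, W=1, Z=1, X=0, Y=2) weight 9/1100
  … 88 more
Group by Y:
  weight(Y=0) = 217/990
  weight(Y=1) = 29/495
  weight(Y=2) = 217/990
  weight(Y=3) = 53/990
Total weight = 217/990 + 29/495 + 217/990 + 53/990 = 109/198
P(Y=0 | obs) = 217/990 / 109/198 = 217/545
P(Y=1 | obs) = 29/495 / 109/198 = 58/545
P(Y=2 | obs) = 217/990 / 109/198 = 217/545
P(Y=3 | obs) = 53/990 / 109/198 = 53/545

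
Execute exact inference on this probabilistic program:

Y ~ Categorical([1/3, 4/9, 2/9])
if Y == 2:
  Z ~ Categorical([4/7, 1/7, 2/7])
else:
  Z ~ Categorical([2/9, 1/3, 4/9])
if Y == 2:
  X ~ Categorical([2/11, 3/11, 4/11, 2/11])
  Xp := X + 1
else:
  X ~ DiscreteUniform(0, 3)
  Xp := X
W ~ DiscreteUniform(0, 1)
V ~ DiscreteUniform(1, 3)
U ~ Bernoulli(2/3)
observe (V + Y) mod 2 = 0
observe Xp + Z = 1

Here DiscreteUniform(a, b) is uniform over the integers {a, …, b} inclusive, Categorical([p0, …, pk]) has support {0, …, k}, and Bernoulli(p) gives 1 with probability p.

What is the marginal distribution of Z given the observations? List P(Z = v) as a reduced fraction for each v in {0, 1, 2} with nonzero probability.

Enumerate traces; 28 have nonzero weight after conditioning:
  (Y=0, Z=0, X=1, W=0, V=2, U=0) weight 1/972
  (Y=0, Z=0, X=1, W=0, V=2, U=1) weight 1/486
  (Y=0, Z=0, X=1, W=1, V=2, U=0) weight 1/972
  (Y=0, Z=0, X=1, W=1, V=2, U=1) weight 1/486
  (Y=0, Z=1, X=0, W=0, V=2, U=0) weight 1/648
  (Y=0, Z=1, X=0, W=0, V=2, U=1) weight 1/324
  (Y=0, Z=1, X=0, W=1, V=2, U=0) weight 1/648
  (Y=0, Z=1, X=0, W=1, V=2, U=1) weight 1/324
  … 20 more
Group by Z:
  weight(Z=0) = 1135/37422
  weight(Z=1) = 11/324
Total weight = 1135/37422 + 11/324 = 4811/74844
P(Z=0 | obs) = 1135/37422 / 4811/74844 = 2270/4811
P(Z=1 | obs) = 11/324 / 4811/74844 = 2541/4811

P(Z=0) = 2270/4811, P(Z=1) = 2541/4811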